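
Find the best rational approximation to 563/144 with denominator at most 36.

43/11

Expand x = 563/144 as a continued fraction with the Euclidean algorithm:
  563 = 3*144 + 131, so a_0 = 3.
  144 = 1*131 + 13, so a_1 = 1.
  131 = 10*13 + 1, so a_2 = 10.
  13 = 13*1 + 0, so a_3 = 13.
so x = [3; 1, 10, 13].
Convergents (p_i = a_i*p_{i-1} + p_{i-2}, q_i = a_i*q_{i-1} + q_{i-2} with p_{-2}=0, p_{-1}=1, q_{-2}=1, q_{-1}=0), until the denominator exceeds 36:
  i=0: a_0=3, p_0 = 3*1 + 0 = 3, q_0 = 3*0 + 1 = 1.
  i=1: a_1=1, p_1 = 1*3 + 1 = 4, q_1 = 1*1 + 0 = 1.
  i=2: a_2=10, p_2 = 10*4 + 3 = 43, q_2 = 10*1 + 1 = 11.
  i=3: a_3=13, p_3 = 13*43 + 4 = 563, q_3 = 13*11 + 1 = 144.
q_3 = 144 > 36, so the last convergent with denominator <= 36 is p_2/q_2 = 43/11.
The closest fraction with denominator <= 36 is either p_2/q_2 or the intermediate fraction (k*p_2 + p_1)/(k*q_2 + q_1) with the largest k >= 1 whose denominator stays <= 36; these approach x as k grows, and every other convergent or intermediate fraction in range is farther away.
Largest k: floor((36 - q_1)/q_2) = floor((36 - 1)/11) = 3.
That gives (3*43 + 4)/(3*11 + 1) = 133/34.
Compare the errors: |x - 43/11| = |563*11 - 43*144|/(144*11) = 1/1584, and |x - 133/34| = |563*34 - 133*144|/(144*34) = 10/4896.
Cross-multiplying, 1*4896 = 4896 < 15840 = 10*1584, so 1/1584 is smaller: the convergent 43/11 is closer to x than 133/34.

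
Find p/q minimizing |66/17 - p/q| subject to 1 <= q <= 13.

Expand x = 66/17 as a continued fraction with the Euclidean algorithm:
  66 = 3*17 + 15, so a_0 = 3.
  17 = 1*15 + 2, so a_1 = 1.
  15 = 7*2 + 1, so a_2 = 7.
  2 = 2*1 + 0, so a_3 = 2.
so x = [3; 1, 7, 2].
Convergents (p_i = a_i*p_{i-1} + p_{i-2}, q_i = a_i*q_{i-1} + q_{i-2} with p_{-2}=0, p_{-1}=1, q_{-2}=1, q_{-1}=0), until the denominator exceeds 13:
  i=0: a_0=3, p_0 = 3*1 + 0 = 3, q_0 = 3*0 + 1 = 1.
  i=1: a_1=1, p_1 = 1*3 + 1 = 4, q_1 = 1*1 + 0 = 1.
  i=2: a_2=7, p_2 = 7*4 + 3 = 31, q_2 = 7*1 + 1 = 8.
  i=3: a_3=2, p_3 = 2*31 + 4 = 66, q_3 = 2*8 + 1 = 17.
q_3 = 17 > 13, so the last convergent with denominator <= 13 is p_2/q_2 = 31/8.
The closest fraction with denominator <= 13 is either p_2/q_2 or the intermediate fraction (k*p_2 + p_1)/(k*q_2 + q_1) with the largest k >= 1 whose denominator stays <= 13; these approach x as k grows, and every other convergent or intermediate fraction in range is farther away.
Largest k: floor((13 - q_1)/q_2) = floor((13 - 1)/8) = 1.
That gives (1*31 + 4)/(1*8 + 1) = 35/9.
Compare the errors: |x - 31/8| = |66*8 - 31*17|/(17*8) = 1/136, and |x - 35/9| = |66*9 - 35*17|/(17*9) = 1/153.
Cross-multiplying, 1*136 = 136 < 153 = 1*153, so 1/153 is smaller: the intermediate fraction 35/9 is closer to x than 31/8.

35/9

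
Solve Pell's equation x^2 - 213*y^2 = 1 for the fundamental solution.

(x, y) = (194399, 13320)

First expand sqrt(213) as a continued fraction. With x_i = (sqrt(213) + m_i)/d_i and (m_0, d_0) = (0, 1): a_0 = floor(sqrt(213)) = 14, since 14^2 = 196 <= 213 < 225 = 15^2.
Iterate m_{i+1} = d_i*a_i - m_i, d_{i+1} = (213 - m_{i+1}^2)/d_i, a_{i+1} = floor((a_0 + m_{i+1})/d_{i+1}):
  m_1 = 1*14 - 0 = 14, d_1 = (213 - 14^2)/1 = 17/1 = 17, a_1 = floor((14 + 14)/17) = 1.
  m_2 = 17*1 - 14 = 3, d_2 = (213 - 3^2)/17 = 204/17 = 12, a_2 = floor((14 + 3)/12) = 1.
  m_3 = 12*1 - 3 = 9, d_3 = (213 - 9^2)/12 = 132/12 = 11, a_3 = floor((14 + 9)/11) = 2.
  m_4 = 11*2 - 9 = 13, d_4 = (213 - 13^2)/11 = 44/11 = 4, a_4 = floor((14 + 13)/4) = 6.
  m_5 = 4*6 - 13 = 11, d_5 = (213 - 11^2)/4 = 92/4 = 23, a_5 = floor((14 + 11)/23) = 1.
  m_6 = 23*1 - 11 = 12, d_6 = (213 - 12^2)/23 = 69/23 = 3, a_6 = floor((14 + 12)/3) = 8.
  m_7 = 3*8 - 12 = 12, d_7 = (213 - 12^2)/3 = 69/3 = 23, a_7 = floor((14 + 12)/23) = 1.
  m_8 = 23*1 - 12 = 11, d_8 = (213 - 11^2)/23 = 92/23 = 4, a_8 = floor((14 + 11)/4) = 6.
  m_9 = 4*6 - 11 = 13, d_9 = (213 - 13^2)/4 = 44/4 = 11, a_9 = floor((14 + 13)/11) = 2.
  m_10 = 11*2 - 13 = 9, d_10 = (213 - 9^2)/11 = 132/11 = 12, a_10 = floor((14 + 9)/12) = 1.
  m_11 = 12*1 - 9 = 3, d_11 = (213 - 3^2)/12 = 204/12 = 17, a_11 = floor((14 + 3)/17) = 1.
  m_12 = 17*1 - 3 = 14, d_12 = (213 - 14^2)/17 = 17/17 = 1, a_12 = floor((14 + 14)/1) = 28.
  m_13 = 1*28 - 14 = 14, d_13 = (213 - 14^2)/1 = 17/1 = 17: (m_13, d_13) = (m_1, d_1) = (14, 17), so from here the quotients repeat a_1, ..., a_12; the period length is 12.
So sqrt(213) = [14; (1, 1, 2, 6, 1, 8, 1, 6, 2, 1, 1, 28)] with period length k = 12.
k is even, so the fundamental solution of x^2 - 213y^2 = 1 is (p_{k-1}, q_{k-1}) = (p_11, q_11); compute convergents through index 11.
Convergents (p_i = a_i*p_{i-1} + p_{i-2}, q_i = a_i*q_{i-1} + q_{i-2} with p_{-2}=0, p_{-1}=1, q_{-2}=1, q_{-1}=0):
  i=0: a_0=14, p_0 = 14*1 + 0 = 14, q_0 = 14*0 + 1 = 1.
  i=1: a_1=1, p_1 = 1*14 + 1 = 15, q_1 = 1*1 + 0 = 1.
  i=2: a_2=1, p_2 = 1*15 + 14 = 29, q_2 = 1*1 + 1 = 2.
  i=3: a_3=2, p_3 = 2*29 + 15 = 73, q_3 = 2*2 + 1 = 5.
  i=4: a_4=6, p_4 = 6*73 + 29 = 467, q_4 = 6*5 + 2 = 32.
  i=5: a_5=1, p_5 = 1*467 + 73 = 540, q_5 = 1*32 + 5 = 37.
  i=6: a_6=8, p_6 = 8*540 + 467 = 4787, q_6 = 8*37 + 32 = 328.
  i=7: a_7=1, p_7 = 1*4787 + 540 = 5327, q_7 = 1*328 + 37 = 365.
  i=8: a_8=6, p_8 = 6*5327 + 4787 = 36749, q_8 = 6*365 + 328 = 2518.
  i=9: a_9=2, p_9 = 2*36749 + 5327 = 78825, q_9 = 2*2518 + 365 = 5401.
  i=10: a_10=1, p_10 = 1*78825 + 36749 = 115574, q_10 = 1*5401 + 2518 = 7919.
  i=11: a_11=1, p_11 = 1*115574 + 78825 = 194399, q_11 = 1*7919 + 5401 = 13320.
Check: 194399^2 - 213*13320^2 = 37790971201 - 37790971200 = 1, so (x, y) = (194399, 13320) solves the equation, and by the theorem it is the least positive solution.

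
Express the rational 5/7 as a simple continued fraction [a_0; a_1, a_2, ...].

Run the Euclidean algorithm on 5 and 7; the successive quotients are the partial quotients a_0, a_1, ... (each step inverts the fractional part left over by the previous one):
  5 = 0*7 + 5, so a_0 = 0.
  7 = 1*5 + 2, so a_1 = 1.
  5 = 2*2 + 1, so a_2 = 2.
  2 = 2*1 + 0, so a_3 = 2.
The remainder reaches 0 after 4 divisions, so the expansion has 4 partial quotients, read off in order.

[0; 1, 2, 2]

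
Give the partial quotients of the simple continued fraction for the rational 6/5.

[1; 5]

Run the Euclidean algorithm on 6 and 5; the successive quotients are the partial quotients a_0, a_1, ... (each step inverts the fractional part left over by the previous one):
  6 = 1*5 + 1, so a_0 = 1.
  5 = 5*1 + 0, so a_1 = 5.
The remainder reaches 0 after 2 divisions, so the expansion has 2 partial quotients, read off in order.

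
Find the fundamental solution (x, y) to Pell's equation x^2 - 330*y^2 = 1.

(x, y) = (109, 6)

First expand sqrt(330) as a continued fraction. With x_i = (sqrt(330) + m_i)/d_i and (m_0, d_0) = (0, 1): a_0 = floor(sqrt(330)) = 18, since 18^2 = 324 <= 330 < 361 = 19^2.
Iterate m_{i+1} = d_i*a_i - m_i, d_{i+1} = (330 - m_{i+1}^2)/d_i, a_{i+1} = floor((a_0 + m_{i+1})/d_{i+1}):
  m_1 = 1*18 - 0 = 18, d_1 = (330 - 18^2)/1 = 6/1 = 6, a_1 = floor((18 + 18)/6) = 6.
  m_2 = 6*6 - 18 = 18, d_2 = (330 - 18^2)/6 = 6/6 = 1, a_2 = floor((18 + 18)/1) = 36.
  m_3 = 1*36 - 18 = 18, d_3 = (330 - 18^2)/1 = 6/1 = 6: (m_3, d_3) = (m_1, d_1) = (18, 6), so from here the quotients repeat a_1, a_2; the period length is 2.
So sqrt(330) = [18; (6, 36)] with period length k = 2.
k is even, so the fundamental solution of x^2 - 330y^2 = 1 is (p_{k-1}, q_{k-1}) = (p_1, q_1); compute convergents through index 1.
Convergents (p_i = a_i*p_{i-1} + p_{i-2}, q_i = a_i*q_{i-1} + q_{i-2} with p_{-2}=0, p_{-1}=1, q_{-2}=1, q_{-1}=0):
  i=0: a_0=18, p_0 = 18*1 + 0 = 18, q_0 = 18*0 + 1 = 1.
  i=1: a_1=6, p_1 = 6*18 + 1 = 109, q_1 = 6*1 + 0 = 6.
Check: 109^2 - 330*6^2 = 11881 - 11880 = 1, so (x, y) = (109, 6) solves the equation, and by the theorem it is the least positive solution.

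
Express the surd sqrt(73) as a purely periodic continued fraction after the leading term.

[8; (1, 1, 5, 5, 1, 1, 16)]

Write x_i = (sqrt(73) + m_i)/d_i with (m_0, d_0) = (0, 1). a_0 = floor(sqrt(73)) = 8, since 8^2 = 64 <= 73 < 81 = 9^2.
Iterate m_{i+1} = d_i*a_i - m_i, d_{i+1} = (73 - m_{i+1}^2)/d_i, a_{i+1} = floor((a_0 + m_{i+1})/d_{i+1}):
  m_1 = 1*8 - 0 = 8, d_1 = (73 - 8^2)/1 = 9/1 = 9, a_1 = floor((8 + 8)/9) = 1.
  m_2 = 9*1 - 8 = 1, d_2 = (73 - 1^2)/9 = 72/9 = 8, a_2 = floor((8 + 1)/8) = 1.
  m_3 = 8*1 - 1 = 7, d_3 = (73 - 7^2)/8 = 24/8 = 3, a_3 = floor((8 + 7)/3) = 5.
  m_4 = 3*5 - 7 = 8, d_4 = (73 - 8^2)/3 = 9/3 = 3, a_4 = floor((8 + 8)/3) = 5.
  m_5 = 3*5 - 8 = 7, d_5 = (73 - 7^2)/3 = 24/3 = 8, a_5 = floor((8 + 7)/8) = 1.
  m_6 = 8*1 - 7 = 1, d_6 = (73 - 1^2)/8 = 72/8 = 9, a_6 = floor((8 + 1)/9) = 1.
  m_7 = 9*1 - 1 = 8, d_7 = (73 - 8^2)/9 = 9/9 = 1, a_7 = floor((8 + 8)/1) = 16.
  m_8 = 1*16 - 8 = 8, d_8 = (73 - 8^2)/1 = 9/1 = 9: (m_8, d_8) = (m_1, d_1) = (8, 9), so from here the quotients repeat a_1, ..., a_7; the period length is 7.
Hence the expansion of sqrt(73) is a_0 = 8 followed by the repeating block 1, 1, 5, 5, 1, 1, 16 (period 7).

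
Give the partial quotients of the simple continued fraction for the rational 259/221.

Run the Euclidean algorithm on 259 and 221; the successive quotients are the partial quotients a_0, a_1, ... (each step inverts the fractional part left over by the previous one):
  259 = 1*221 + 38, so a_0 = 1.
  221 = 5*38 + 31, so a_1 = 5.
  38 = 1*31 + 7, so a_2 = 1.
  31 = 4*7 + 3, so a_3 = 4.
  7 = 2*3 + 1, so a_4 = 2.
  3 = 3*1 + 0, so a_5 = 3.
The remainder reaches 0 after 6 divisions, so the expansion has 6 partial quotients, read off in order.

[1; 5, 1, 4, 2, 3]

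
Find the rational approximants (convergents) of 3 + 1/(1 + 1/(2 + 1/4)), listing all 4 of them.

Using the convergent recurrence p_i = a_i*p_{i-1} + p_{i-2}, q_i = a_i*q_{i-1} + q_{i-2} with p_{-2}=0, p_{-1}=1, q_{-2}=1, q_{-1}=0:
  i=0: a_0=3, p_0 = 3*1 + 0 = 3, q_0 = 3*0 + 1 = 1.
  i=1: a_1=1, p_1 = 1*3 + 1 = 4, q_1 = 1*1 + 0 = 1.
  i=2: a_2=2, p_2 = 2*4 + 3 = 11, q_2 = 2*1 + 1 = 3.
  i=3: a_3=4, p_3 = 4*11 + 4 = 48, q_3 = 4*3 + 1 = 13.

3/1, 4/1, 11/3, 48/13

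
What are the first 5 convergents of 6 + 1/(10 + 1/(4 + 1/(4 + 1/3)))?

6/1, 61/10, 250/41, 1061/174, 3433/563

Using the convergent recurrence p_i = a_i*p_{i-1} + p_{i-2}, q_i = a_i*q_{i-1} + q_{i-2} with p_{-2}=0, p_{-1}=1, q_{-2}=1, q_{-1}=0:
  i=0: a_0=6, p_0 = 6*1 + 0 = 6, q_0 = 6*0 + 1 = 1.
  i=1: a_1=10, p_1 = 10*6 + 1 = 61, q_1 = 10*1 + 0 = 10.
  i=2: a_2=4, p_2 = 4*61 + 6 = 250, q_2 = 4*10 + 1 = 41.
  i=3: a_3=4, p_3 = 4*250 + 61 = 1061, q_3 = 4*41 + 10 = 174.
  i=4: a_4=3, p_4 = 3*1061 + 250 = 3433, q_4 = 3*174 + 41 = 563.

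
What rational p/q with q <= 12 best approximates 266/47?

17/3

Expand x = 266/47 as a continued fraction with the Euclidean algorithm:
  266 = 5*47 + 31, so a_0 = 5.
  47 = 1*31 + 16, so a_1 = 1.
  31 = 1*16 + 15, so a_2 = 1.
  16 = 1*15 + 1, so a_3 = 1.
  15 = 15*1 + 0, so a_4 = 15.
so x = [5; 1, 1, 1, 15].
Convergents (p_i = a_i*p_{i-1} + p_{i-2}, q_i = a_i*q_{i-1} + q_{i-2} with p_{-2}=0, p_{-1}=1, q_{-2}=1, q_{-1}=0), until the denominator exceeds 12:
  i=0: a_0=5, p_0 = 5*1 + 0 = 5, q_0 = 5*0 + 1 = 1.
  i=1: a_1=1, p_1 = 1*5 + 1 = 6, q_1 = 1*1 + 0 = 1.
  i=2: a_2=1, p_2 = 1*6 + 5 = 11, q_2 = 1*1 + 1 = 2.
  i=3: a_3=1, p_3 = 1*11 + 6 = 17, q_3 = 1*2 + 1 = 3.
  i=4: a_4=15, p_4 = 15*17 + 11 = 266, q_4 = 15*3 + 2 = 47.
q_4 = 47 > 12, so the last convergent with denominator <= 12 is p_3/q_3 = 17/3.
The closest fraction with denominator <= 12 is either p_3/q_3 or the intermediate fraction (k*p_3 + p_2)/(k*q_3 + q_2) with the largest k >= 1 whose denominator stays <= 12; these approach x as k grows, and every other convergent or intermediate fraction in range is farther away.
Largest k: floor((12 - q_2)/q_3) = floor((12 - 2)/3) = 3.
That gives (3*17 + 11)/(3*3 + 2) = 62/11.
Compare the errors: |x - 17/3| = |266*3 - 17*47|/(47*3) = 1/141, and |x - 62/11| = |266*11 - 62*47|/(47*11) = 12/517.
Cross-multiplying, 1*517 = 517 < 1692 = 12*141, so 1/141 is smaller: the convergent 17/3 is closer to x than 62/11.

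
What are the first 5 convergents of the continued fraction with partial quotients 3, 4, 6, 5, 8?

3/1, 13/4, 81/25, 418/129, 3425/1057

Using the convergent recurrence p_i = a_i*p_{i-1} + p_{i-2}, q_i = a_i*q_{i-1} + q_{i-2} with p_{-2}=0, p_{-1}=1, q_{-2}=1, q_{-1}=0:
  i=0: a_0=3, p_0 = 3*1 + 0 = 3, q_0 = 3*0 + 1 = 1.
  i=1: a_1=4, p_1 = 4*3 + 1 = 13, q_1 = 4*1 + 0 = 4.
  i=2: a_2=6, p_2 = 6*13 + 3 = 81, q_2 = 6*4 + 1 = 25.
  i=3: a_3=5, p_3 = 5*81 + 13 = 418, q_3 = 5*25 + 4 = 129.
  i=4: a_4=8, p_4 = 8*418 + 81 = 3425, q_4 = 8*129 + 25 = 1057.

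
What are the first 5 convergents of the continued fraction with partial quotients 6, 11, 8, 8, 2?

6/1, 67/11, 542/89, 4403/723, 9348/1535

Using the convergent recurrence p_i = a_i*p_{i-1} + p_{i-2}, q_i = a_i*q_{i-1} + q_{i-2} with p_{-2}=0, p_{-1}=1, q_{-2}=1, q_{-1}=0:
  i=0: a_0=6, p_0 = 6*1 + 0 = 6, q_0 = 6*0 + 1 = 1.
  i=1: a_1=11, p_1 = 11*6 + 1 = 67, q_1 = 11*1 + 0 = 11.
  i=2: a_2=8, p_2 = 8*67 + 6 = 542, q_2 = 8*11 + 1 = 89.
  i=3: a_3=8, p_3 = 8*542 + 67 = 4403, q_3 = 8*89 + 11 = 723.
  i=4: a_4=2, p_4 = 2*4403 + 542 = 9348, q_4 = 2*723 + 89 = 1535.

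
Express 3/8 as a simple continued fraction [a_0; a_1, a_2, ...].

Run the Euclidean algorithm on 3 and 8; the successive quotients are the partial quotients a_0, a_1, ... (each step inverts the fractional part left over by the previous one):
  3 = 0*8 + 3, so a_0 = 0.
  8 = 2*3 + 2, so a_1 = 2.
  3 = 1*2 + 1, so a_2 = 1.
  2 = 2*1 + 0, so a_3 = 2.
The remainder reaches 0 after 4 divisions, so the expansion has 4 partial quotients, read off in order.

[0; 2, 1, 2]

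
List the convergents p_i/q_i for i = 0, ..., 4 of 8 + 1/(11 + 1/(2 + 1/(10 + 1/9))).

Using the convergent recurrence p_i = a_i*p_{i-1} + p_{i-2}, q_i = a_i*q_{i-1} + q_{i-2} with p_{-2}=0, p_{-1}=1, q_{-2}=1, q_{-1}=0:
  i=0: a_0=8, p_0 = 8*1 + 0 = 8, q_0 = 8*0 + 1 = 1.
  i=1: a_1=11, p_1 = 11*8 + 1 = 89, q_1 = 11*1 + 0 = 11.
  i=2: a_2=2, p_2 = 2*89 + 8 = 186, q_2 = 2*11 + 1 = 23.
  i=3: a_3=10, p_3 = 10*186 + 89 = 1949, q_3 = 10*23 + 11 = 241.
  i=4: a_4=9, p_4 = 9*1949 + 186 = 17727, q_4 = 9*241 + 23 = 2192.

8/1, 89/11, 186/23, 1949/241, 17727/2192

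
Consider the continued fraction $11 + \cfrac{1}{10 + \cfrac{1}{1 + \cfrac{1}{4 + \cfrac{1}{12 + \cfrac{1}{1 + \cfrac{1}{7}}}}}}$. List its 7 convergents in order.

Using the convergent recurrence p_i = a_i*p_{i-1} + p_{i-2}, q_i = a_i*q_{i-1} + q_{i-2} with p_{-2}=0, p_{-1}=1, q_{-2}=1, q_{-1}=0:
  i=0: a_0=11, p_0 = 11*1 + 0 = 11, q_0 = 11*0 + 1 = 1.
  i=1: a_1=10, p_1 = 10*11 + 1 = 111, q_1 = 10*1 + 0 = 10.
  i=2: a_2=1, p_2 = 1*111 + 11 = 122, q_2 = 1*10 + 1 = 11.
  i=3: a_3=4, p_3 = 4*122 + 111 = 599, q_3 = 4*11 + 10 = 54.
  i=4: a_4=12, p_4 = 12*599 + 122 = 7310, q_4 = 12*54 + 11 = 659.
  i=5: a_5=1, p_5 = 1*7310 + 599 = 7909, q_5 = 1*659 + 54 = 713.
  i=6: a_6=7, p_6 = 7*7909 + 7310 = 62673, q_6 = 7*713 + 659 = 5650.

11/1, 111/10, 122/11, 599/54, 7310/659, 7909/713, 62673/5650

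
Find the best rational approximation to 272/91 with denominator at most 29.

Expand x = 272/91 as a continued fraction with the Euclidean algorithm:
  272 = 2*91 + 90, so a_0 = 2.
  91 = 1*90 + 1, so a_1 = 1.
  90 = 90*1 + 0, so a_2 = 90.
so x = [2; 1, 90].
Convergents (p_i = a_i*p_{i-1} + p_{i-2}, q_i = a_i*q_{i-1} + q_{i-2} with p_{-2}=0, p_{-1}=1, q_{-2}=1, q_{-1}=0), until the denominator exceeds 29:
  i=0: a_0=2, p_0 = 2*1 + 0 = 2, q_0 = 2*0 + 1 = 1.
  i=1: a_1=1, p_1 = 1*2 + 1 = 3, q_1 = 1*1 + 0 = 1.
  i=2: a_2=90, p_2 = 90*3 + 2 = 272, q_2 = 90*1 + 1 = 91.
q_2 = 91 > 29, so the last convergent with denominator <= 29 is p_1/q_1 = 3/1.
The closest fraction with denominator <= 29 is either p_1/q_1 or the intermediate fraction (k*p_1 + p_0)/(k*q_1 + q_0) with the largest k >= 1 whose denominator stays <= 29; these approach x as k grows, and every other convergent or intermediate fraction in range is farther away.
Largest k: floor((29 - q_0)/q_1) = floor((29 - 1)/1) = 28.
That gives (28*3 + 2)/(28*1 + 1) = 86/29.
Compare the errors: |x - 3/1| = |272*1 - 3*91|/(91*1) = 1/91, and |x - 86/29| = |272*29 - 86*91|/(91*29) = 62/2639.
Cross-multiplying, 1*2639 = 2639 < 5642 = 62*91, so 1/91 is smaller: the convergent 3/1 is closer to x than 86/29.

3/1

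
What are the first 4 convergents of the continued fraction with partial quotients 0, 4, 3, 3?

0/1, 1/4, 3/13, 10/43

Using the convergent recurrence p_i = a_i*p_{i-1} + p_{i-2}, q_i = a_i*q_{i-1} + q_{i-2} with p_{-2}=0, p_{-1}=1, q_{-2}=1, q_{-1}=0:
  i=0: a_0=0, p_0 = 0*1 + 0 = 0, q_0 = 0*0 + 1 = 1.
  i=1: a_1=4, p_1 = 4*0 + 1 = 1, q_1 = 4*1 + 0 = 4.
  i=2: a_2=3, p_2 = 3*1 + 0 = 3, q_2 = 3*4 + 1 = 13.
  i=3: a_3=3, p_3 = 3*3 + 1 = 10, q_3 = 3*13 + 4 = 43.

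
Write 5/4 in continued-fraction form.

Run the Euclidean algorithm on 5 and 4; the successive quotients are the partial quotients a_0, a_1, ... (each step inverts the fractional part left over by the previous one):
  5 = 1*4 + 1, so a_0 = 1.
  4 = 4*1 + 0, so a_1 = 4.
The remainder reaches 0 after 2 divisions, so the expansion has 2 partial quotients, read off in order.

[1; 4]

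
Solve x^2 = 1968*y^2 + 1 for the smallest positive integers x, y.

(x, y) = (29767, 671)

First expand sqrt(1968) as a continued fraction. With x_i = (sqrt(1968) + m_i)/d_i and (m_0, d_0) = (0, 1): a_0 = floor(sqrt(1968)) = 44, since 44^2 = 1936 <= 1968 < 2025 = 45^2.
Iterate m_{i+1} = d_i*a_i - m_i, d_{i+1} = (1968 - m_{i+1}^2)/d_i, a_{i+1} = floor((a_0 + m_{i+1})/d_{i+1}):
  m_1 = 1*44 - 0 = 44, d_1 = (1968 - 44^2)/1 = 32/1 = 32, a_1 = floor((44 + 44)/32) = 2.
  m_2 = 32*2 - 44 = 20, d_2 = (1968 - 20^2)/32 = 1568/32 = 49, a_2 = floor((44 + 20)/49) = 1.
  m_3 = 49*1 - 20 = 29, d_3 = (1968 - 29^2)/49 = 1127/49 = 23, a_3 = floor((44 + 29)/23) = 3.
  m_4 = 23*3 - 29 = 40, d_4 = (1968 - 40^2)/23 = 368/23 = 16, a_4 = floor((44 + 40)/16) = 5.
  m_5 = 16*5 - 40 = 40, d_5 = (1968 - 40^2)/16 = 368/16 = 23, a_5 = floor((44 + 40)/23) = 3.
  m_6 = 23*3 - 40 = 29, d_6 = (1968 - 29^2)/23 = 1127/23 = 49, a_6 = floor((44 + 29)/49) = 1.
  m_7 = 49*1 - 29 = 20, d_7 = (1968 - 20^2)/49 = 1568/49 = 32, a_7 = floor((44 + 20)/32) = 2.
  m_8 = 32*2 - 20 = 44, d_8 = (1968 - 44^2)/32 = 32/32 = 1, a_8 = floor((44 + 44)/1) = 88.
  m_9 = 1*88 - 44 = 44, d_9 = (1968 - 44^2)/1 = 32/1 = 32: (m_9, d_9) = (m_1, d_1) = (44, 32), so from here the quotients repeat a_1, ..., a_8; the period length is 8.
So sqrt(1968) = [44; (2, 1, 3, 5, 3, 1, 2, 88)] with period length k = 8.
k is even, so the fundamental solution of x^2 - 1968y^2 = 1 is (p_{k-1}, q_{k-1}) = (p_7, q_7); compute convergents through index 7.
Convergents (p_i = a_i*p_{i-1} + p_{i-2}, q_i = a_i*q_{i-1} + q_{i-2} with p_{-2}=0, p_{-1}=1, q_{-2}=1, q_{-1}=0):
  i=0: a_0=44, p_0 = 44*1 + 0 = 44, q_0 = 44*0 + 1 = 1.
  i=1: a_1=2, p_1 = 2*44 + 1 = 89, q_1 = 2*1 + 0 = 2.
  i=2: a_2=1, p_2 = 1*89 + 44 = 133, q_2 = 1*2 + 1 = 3.
  i=3: a_3=3, p_3 = 3*133 + 89 = 488, q_3 = 3*3 + 2 = 11.
  i=4: a_4=5, p_4 = 5*488 + 133 = 2573, q_4 = 5*11 + 3 = 58.
  i=5: a_5=3, p_5 = 3*2573 + 488 = 8207, q_5 = 3*58 + 11 = 185.
  i=6: a_6=1, p_6 = 1*8207 + 2573 = 10780, q_6 = 1*185 + 58 = 243.
  i=7: a_7=2, p_7 = 2*10780 + 8207 = 29767, q_7 = 2*243 + 185 = 671.
Check: 29767^2 - 1968*671^2 = 886074289 - 886074288 = 1, so (x, y) = (29767, 671) solves the equation, and by the theorem it is the least positive solution.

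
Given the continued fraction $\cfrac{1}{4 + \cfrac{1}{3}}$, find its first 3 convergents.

0/1, 1/4, 3/13

Using the convergent recurrence p_i = a_i*p_{i-1} + p_{i-2}, q_i = a_i*q_{i-1} + q_{i-2} with p_{-2}=0, p_{-1}=1, q_{-2}=1, q_{-1}=0:
  i=0: a_0=0, p_0 = 0*1 + 0 = 0, q_0 = 0*0 + 1 = 1.
  i=1: a_1=4, p_1 = 4*0 + 1 = 1, q_1 = 4*1 + 0 = 4.
  i=2: a_2=3, p_2 = 3*1 + 0 = 3, q_2 = 3*4 + 1 = 13.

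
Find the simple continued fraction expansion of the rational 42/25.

Run the Euclidean algorithm on 42 and 25; the successive quotients are the partial quotients a_0, a_1, ... (each step inverts the fractional part left over by the previous one):
  42 = 1*25 + 17, so a_0 = 1.
  25 = 1*17 + 8, so a_1 = 1.
  17 = 2*8 + 1, so a_2 = 2.
  8 = 8*1 + 0, so a_3 = 8.
The remainder reaches 0 after 4 divisions, so the expansion has 4 partial quotients, read off in order.

[1; 1, 2, 8]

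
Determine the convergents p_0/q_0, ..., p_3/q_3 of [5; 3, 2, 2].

Using the convergent recurrence p_i = a_i*p_{i-1} + p_{i-2}, q_i = a_i*q_{i-1} + q_{i-2} with p_{-2}=0, p_{-1}=1, q_{-2}=1, q_{-1}=0:
  i=0: a_0=5, p_0 = 5*1 + 0 = 5, q_0 = 5*0 + 1 = 1.
  i=1: a_1=3, p_1 = 3*5 + 1 = 16, q_1 = 3*1 + 0 = 3.
  i=2: a_2=2, p_2 = 2*16 + 5 = 37, q_2 = 2*3 + 1 = 7.
  i=3: a_3=2, p_3 = 2*37 + 16 = 90, q_3 = 2*7 + 3 = 17.

5/1, 16/3, 37/7, 90/17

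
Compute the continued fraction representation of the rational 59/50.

Run the Euclidean algorithm on 59 and 50; the successive quotients are the partial quotients a_0, a_1, ... (each step inverts the fractional part left over by the previous one):
  59 = 1*50 + 9, so a_0 = 1.
  50 = 5*9 + 5, so a_1 = 5.
  9 = 1*5 + 4, so a_2 = 1.
  5 = 1*4 + 1, so a_3 = 1.
  4 = 4*1 + 0, so a_4 = 4.
The remainder reaches 0 after 5 divisions, so the expansion has 5 partial quotients, read off in order.

[1; 5, 1, 1, 4]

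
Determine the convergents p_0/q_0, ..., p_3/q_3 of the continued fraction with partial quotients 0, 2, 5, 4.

0/1, 1/2, 5/11, 21/46

Using the convergent recurrence p_i = a_i*p_{i-1} + p_{i-2}, q_i = a_i*q_{i-1} + q_{i-2} with p_{-2}=0, p_{-1}=1, q_{-2}=1, q_{-1}=0:
  i=0: a_0=0, p_0 = 0*1 + 0 = 0, q_0 = 0*0 + 1 = 1.
  i=1: a_1=2, p_1 = 2*0 + 1 = 1, q_1 = 2*1 + 0 = 2.
  i=2: a_2=5, p_2 = 5*1 + 0 = 5, q_2 = 5*2 + 1 = 11.
  i=3: a_3=4, p_3 = 4*5 + 1 = 21, q_3 = 4*11 + 2 = 46.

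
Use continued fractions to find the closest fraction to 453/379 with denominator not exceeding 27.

Expand x = 453/379 as a continued fraction with the Euclidean algorithm:
  453 = 1*379 + 74, so a_0 = 1.
  379 = 5*74 + 9, so a_1 = 5.
  74 = 8*9 + 2, so a_2 = 8.
  9 = 4*2 + 1, so a_3 = 4.
  2 = 2*1 + 0, so a_4 = 2.
so x = [1; 5, 8, 4, 2].
Convergents (p_i = a_i*p_{i-1} + p_{i-2}, q_i = a_i*q_{i-1} + q_{i-2} with p_{-2}=0, p_{-1}=1, q_{-2}=1, q_{-1}=0), until the denominator exceeds 27:
  i=0: a_0=1, p_0 = 1*1 + 0 = 1, q_0 = 1*0 + 1 = 1.
  i=1: a_1=5, p_1 = 5*1 + 1 = 6, q_1 = 5*1 + 0 = 5.
  i=2: a_2=8, p_2 = 8*6 + 1 = 49, q_2 = 8*5 + 1 = 41.
q_2 = 41 > 27, so the last convergent with denominator <= 27 is p_1/q_1 = 6/5.
The closest fraction with denominator <= 27 is either p_1/q_1 or the intermediate fraction (k*p_1 + p_0)/(k*q_1 + q_0) with the largest k >= 1 whose denominator stays <= 27; these approach x as k grows, and every other convergent or intermediate fraction in range is farther away.
Largest k: floor((27 - q_0)/q_1) = floor((27 - 1)/5) = 5.
That gives (5*6 + 1)/(5*5 + 1) = 31/26.
Compare the errors: |x - 6/5| = |453*5 - 6*379|/(379*5) = 9/1895, and |x - 31/26| = |453*26 - 31*379|/(379*26) = 29/9854.
Cross-multiplying, 29*1895 = 54955 < 88686 = 9*9854, so 29/9854 is smaller: the intermediate fraction 31/26 is closer to x than 6/5.

31/26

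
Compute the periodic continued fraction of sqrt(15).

Write x_i = (sqrt(15) + m_i)/d_i with (m_0, d_0) = (0, 1). a_0 = floor(sqrt(15)) = 3, since 3^2 = 9 <= 15 < 16 = 4^2.
Iterate m_{i+1} = d_i*a_i - m_i, d_{i+1} = (15 - m_{i+1}^2)/d_i, a_{i+1} = floor((a_0 + m_{i+1})/d_{i+1}):
  m_1 = 1*3 - 0 = 3, d_1 = (15 - 3^2)/1 = 6/1 = 6, a_1 = floor((3 + 3)/6) = 1.
  m_2 = 6*1 - 3 = 3, d_2 = (15 - 3^2)/6 = 6/6 = 1, a_2 = floor((3 + 3)/1) = 6.
  m_3 = 1*6 - 3 = 3, d_3 = (15 - 3^2)/1 = 6/1 = 6: (m_3, d_3) = (m_1, d_1) = (3, 6), so from here the quotients repeat a_1, a_2; the period length is 2.
Hence the expansion of sqrt(15) is a_0 = 3 followed by the repeating block 1, 6 (period 2).

[3; (1, 6)]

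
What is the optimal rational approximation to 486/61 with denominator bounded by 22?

Expand x = 486/61 as a continued fraction with the Euclidean algorithm:
  486 = 7*61 + 59, so a_0 = 7.
  61 = 1*59 + 2, so a_1 = 1.
  59 = 29*2 + 1, so a_2 = 29.
  2 = 2*1 + 0, so a_3 = 2.
so x = [7; 1, 29, 2].
Convergents (p_i = a_i*p_{i-1} + p_{i-2}, q_i = a_i*q_{i-1} + q_{i-2} with p_{-2}=0, p_{-1}=1, q_{-2}=1, q_{-1}=0), until the denominator exceeds 22:
  i=0: a_0=7, p_0 = 7*1 + 0 = 7, q_0 = 7*0 + 1 = 1.
  i=1: a_1=1, p_1 = 1*7 + 1 = 8, q_1 = 1*1 + 0 = 1.
  i=2: a_2=29, p_2 = 29*8 + 7 = 239, q_2 = 29*1 + 1 = 30.
q_2 = 30 > 22, so the last convergent with denominator <= 22 is p_1/q_1 = 8/1.
The closest fraction with denominator <= 22 is either p_1/q_1 or the intermediate fraction (k*p_1 + p_0)/(k*q_1 + q_0) with the largest k >= 1 whose denominator stays <= 22; these approach x as k grows, and every other convergent or intermediate fraction in range is farther away.
Largest k: floor((22 - q_0)/q_1) = floor((22 - 1)/1) = 21.
That gives (21*8 + 7)/(21*1 + 1) = 175/22.
Compare the errors: |x - 8/1| = |486*1 - 8*61|/(61*1) = 2/61, and |x - 175/22| = |486*22 - 175*61|/(61*22) = 17/1342.
Cross-multiplying, 17*61 = 1037 < 2684 = 2*1342, so 17/1342 is smaller: the intermediate fraction 175/22 is closer to x than 8/1.

175/22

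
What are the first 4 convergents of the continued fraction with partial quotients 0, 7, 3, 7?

Using the convergent recurrence p_i = a_i*p_{i-1} + p_{i-2}, q_i = a_i*q_{i-1} + q_{i-2} with p_{-2}=0, p_{-1}=1, q_{-2}=1, q_{-1}=0:
  i=0: a_0=0, p_0 = 0*1 + 0 = 0, q_0 = 0*0 + 1 = 1.
  i=1: a_1=7, p_1 = 7*0 + 1 = 1, q_1 = 7*1 + 0 = 7.
  i=2: a_2=3, p_2 = 3*1 + 0 = 3, q_2 = 3*7 + 1 = 22.
  i=3: a_3=7, p_3 = 7*3 + 1 = 22, q_3 = 7*22 + 7 = 161.

0/1, 1/7, 3/22, 22/161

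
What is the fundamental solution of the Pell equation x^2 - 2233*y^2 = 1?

(x, y) = (10207, 216)

First expand sqrt(2233) as a continued fraction. With x_i = (sqrt(2233) + m_i)/d_i and (m_0, d_0) = (0, 1): a_0 = floor(sqrt(2233)) = 47, since 47^2 = 2209 <= 2233 < 2304 = 48^2.
Iterate m_{i+1} = d_i*a_i - m_i, d_{i+1} = (2233 - m_{i+1}^2)/d_i, a_{i+1} = floor((a_0 + m_{i+1})/d_{i+1}):
  m_1 = 1*47 - 0 = 47, d_1 = (2233 - 47^2)/1 = 24/1 = 24, a_1 = floor((47 + 47)/24) = 3.
  m_2 = 24*3 - 47 = 25, d_2 = (2233 - 25^2)/24 = 1608/24 = 67, a_2 = floor((47 + 25)/67) = 1.
  m_3 = 67*1 - 25 = 42, d_3 = (2233 - 42^2)/67 = 469/67 = 7, a_3 = floor((47 + 42)/7) = 12.
  m_4 = 7*12 - 42 = 42, d_4 = (2233 - 42^2)/7 = 469/7 = 67, a_4 = floor((47 + 42)/67) = 1.
  m_5 = 67*1 - 42 = 25, d_5 = (2233 - 25^2)/67 = 1608/67 = 24, a_5 = floor((47 + 25)/24) = 3.
  m_6 = 24*3 - 25 = 47, d_6 = (2233 - 47^2)/24 = 24/24 = 1, a_6 = floor((47 + 47)/1) = 94.
  m_7 = 1*94 - 47 = 47, d_7 = (2233 - 47^2)/1 = 24/1 = 24: (m_7, d_7) = (m_1, d_1) = (47, 24), so from here the quotients repeat a_1, ..., a_6; the period length is 6.
So sqrt(2233) = [47; (3, 1, 12, 1, 3, 94)] with period length k = 6.
k is even, so the fundamental solution of x^2 - 2233y^2 = 1 is (p_{k-1}, q_{k-1}) = (p_5, q_5); compute convergents through index 5.
Convergents (p_i = a_i*p_{i-1} + p_{i-2}, q_i = a_i*q_{i-1} + q_{i-2} with p_{-2}=0, p_{-1}=1, q_{-2}=1, q_{-1}=0):
  i=0: a_0=47, p_0 = 47*1 + 0 = 47, q_0 = 47*0 + 1 = 1.
  i=1: a_1=3, p_1 = 3*47 + 1 = 142, q_1 = 3*1 + 0 = 3.
  i=2: a_2=1, p_2 = 1*142 + 47 = 189, q_2 = 1*3 + 1 = 4.
  i=3: a_3=12, p_3 = 12*189 + 142 = 2410, q_3 = 12*4 + 3 = 51.
  i=4: a_4=1, p_4 = 1*2410 + 189 = 2599, q_4 = 1*51 + 4 = 55.
  i=5: a_5=3, p_5 = 3*2599 + 2410 = 10207, q_5 = 3*55 + 51 = 216.
Check: 10207^2 - 2233*216^2 = 104182849 - 104182848 = 1, so (x, y) = (10207, 216) solves the equation, and by the theorem it is the least positive solution.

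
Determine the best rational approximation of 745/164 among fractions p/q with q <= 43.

159/35

Expand x = 745/164 as a continued fraction with the Euclidean algorithm:
  745 = 4*164 + 89, so a_0 = 4.
  164 = 1*89 + 75, so a_1 = 1.
  89 = 1*75 + 14, so a_2 = 1.
  75 = 5*14 + 5, so a_3 = 5.
  14 = 2*5 + 4, so a_4 = 2.
  5 = 1*4 + 1, so a_5 = 1.
  4 = 4*1 + 0, so a_6 = 4.
so x = [4; 1, 1, 5, 2, 1, 4].
Convergents (p_i = a_i*p_{i-1} + p_{i-2}, q_i = a_i*q_{i-1} + q_{i-2} with p_{-2}=0, p_{-1}=1, q_{-2}=1, q_{-1}=0), until the denominator exceeds 43:
  i=0: a_0=4, p_0 = 4*1 + 0 = 4, q_0 = 4*0 + 1 = 1.
  i=1: a_1=1, p_1 = 1*4 + 1 = 5, q_1 = 1*1 + 0 = 1.
  i=2: a_2=1, p_2 = 1*5 + 4 = 9, q_2 = 1*1 + 1 = 2.
  i=3: a_3=5, p_3 = 5*9 + 5 = 50, q_3 = 5*2 + 1 = 11.
  i=4: a_4=2, p_4 = 2*50 + 9 = 109, q_4 = 2*11 + 2 = 24.
  i=5: a_5=1, p_5 = 1*109 + 50 = 159, q_5 = 1*24 + 11 = 35.
  i=6: a_6=4, p_6 = 4*159 + 109 = 745, q_6 = 4*35 + 24 = 164.
q_6 = 164 > 43, so the last convergent with denominator <= 43 is p_5/q_5 = 159/35.
The closest fraction with denominator <= 43 is either p_5/q_5 or the intermediate fraction (k*p_5 + p_4)/(k*q_5 + q_4) with the largest k >= 1 whose denominator stays <= 43; these approach x as k grows, and every other convergent or intermediate fraction in range is farther away.
Largest k: floor((43 - q_4)/q_5) = floor((43 - 24)/35) = 0.
Since k = 0, no intermediate fraction beyond p_5/q_5 has denominator <= 43, so the convergent 159/35 is the closest (its error is |745*35 - 159*164|/(164*35) = 1/5740).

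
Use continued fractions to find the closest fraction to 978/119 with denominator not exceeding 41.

263/32

Expand x = 978/119 as a continued fraction with the Euclidean algorithm:
  978 = 8*119 + 26, so a_0 = 8.
  119 = 4*26 + 15, so a_1 = 4.
  26 = 1*15 + 11, so a_2 = 1.
  15 = 1*11 + 4, so a_3 = 1.
  11 = 2*4 + 3, so a_4 = 2.
  4 = 1*3 + 1, so a_5 = 1.
  3 = 3*1 + 0, so a_6 = 3.
so x = [8; 4, 1, 1, 2, 1, 3].
Convergents (p_i = a_i*p_{i-1} + p_{i-2}, q_i = a_i*q_{i-1} + q_{i-2} with p_{-2}=0, p_{-1}=1, q_{-2}=1, q_{-1}=0), until the denominator exceeds 41:
  i=0: a_0=8, p_0 = 8*1 + 0 = 8, q_0 = 8*0 + 1 = 1.
  i=1: a_1=4, p_1 = 4*8 + 1 = 33, q_1 = 4*1 + 0 = 4.
  i=2: a_2=1, p_2 = 1*33 + 8 = 41, q_2 = 1*4 + 1 = 5.
  i=3: a_3=1, p_3 = 1*41 + 33 = 74, q_3 = 1*5 + 4 = 9.
  i=4: a_4=2, p_4 = 2*74 + 41 = 189, q_4 = 2*9 + 5 = 23.
  i=5: a_5=1, p_5 = 1*189 + 74 = 263, q_5 = 1*23 + 9 = 32.
  i=6: a_6=3, p_6 = 3*263 + 189 = 978, q_6 = 3*32 + 23 = 119.
q_6 = 119 > 41, so the last convergent with denominator <= 41 is p_5/q_5 = 263/32.
The closest fraction with denominator <= 41 is either p_5/q_5 or the intermediate fraction (k*p_5 + p_4)/(k*q_5 + q_4) with the largest k >= 1 whose denominator stays <= 41; these approach x as k grows, and every other convergent or intermediate fraction in range is farther away.
Largest k: floor((41 - q_4)/q_5) = floor((41 - 23)/32) = 0.
Since k = 0, no intermediate fraction beyond p_5/q_5 has denominator <= 41, so the convergent 263/32 is the closest (its error is |978*32 - 263*119|/(119*32) = 1/3808).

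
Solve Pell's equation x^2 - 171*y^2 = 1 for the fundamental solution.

First expand sqrt(171) as a continued fraction. With x_i = (sqrt(171) + m_i)/d_i and (m_0, d_0) = (0, 1): a_0 = floor(sqrt(171)) = 13, since 13^2 = 169 <= 171 < 196 = 14^2.
Iterate m_{i+1} = d_i*a_i - m_i, d_{i+1} = (171 - m_{i+1}^2)/d_i, a_{i+1} = floor((a_0 + m_{i+1})/d_{i+1}):
  m_1 = 1*13 - 0 = 13, d_1 = (171 - 13^2)/1 = 2/1 = 2, a_1 = floor((13 + 13)/2) = 13.
  m_2 = 2*13 - 13 = 13, d_2 = (171 - 13^2)/2 = 2/2 = 1, a_2 = floor((13 + 13)/1) = 26.
  m_3 = 1*26 - 13 = 13, d_3 = (171 - 13^2)/1 = 2/1 = 2: (m_3, d_3) = (m_1, d_1) = (13, 2), so from here the quotients repeat a_1, a_2; the period length is 2.
So sqrt(171) = [13; (13, 26)] with period length k = 2.
k is even, so the fundamental solution of x^2 - 171y^2 = 1 is (p_{k-1}, q_{k-1}) = (p_1, q_1); compute convergents through index 1.
Convergents (p_i = a_i*p_{i-1} + p_{i-2}, q_i = a_i*q_{i-1} + q_{i-2} with p_{-2}=0, p_{-1}=1, q_{-2}=1, q_{-1}=0):
  i=0: a_0=13, p_0 = 13*1 + 0 = 13, q_0 = 13*0 + 1 = 1.
  i=1: a_1=13, p_1 = 13*13 + 1 = 170, q_1 = 13*1 + 0 = 13.
Check: 170^2 - 171*13^2 = 28900 - 28899 = 1, so (x, y) = (170, 13) solves the equation, and by the theorem it is the least positive solution.

(x, y) = (170, 13)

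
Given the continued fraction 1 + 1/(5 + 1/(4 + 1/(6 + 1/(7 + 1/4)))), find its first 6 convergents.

Using the convergent recurrence p_i = a_i*p_{i-1} + p_{i-2}, q_i = a_i*q_{i-1} + q_{i-2} with p_{-2}=0, p_{-1}=1, q_{-2}=1, q_{-1}=0:
  i=0: a_0=1, p_0 = 1*1 + 0 = 1, q_0 = 1*0 + 1 = 1.
  i=1: a_1=5, p_1 = 5*1 + 1 = 6, q_1 = 5*1 + 0 = 5.
  i=2: a_2=4, p_2 = 4*6 + 1 = 25, q_2 = 4*5 + 1 = 21.
  i=3: a_3=6, p_3 = 6*25 + 6 = 156, q_3 = 6*21 + 5 = 131.
  i=4: a_4=7, p_4 = 7*156 + 25 = 1117, q_4 = 7*131 + 21 = 938.
  i=5: a_5=4, p_5 = 4*1117 + 156 = 4624, q_5 = 4*938 + 131 = 3883.

1/1, 6/5, 25/21, 156/131, 1117/938, 4624/3883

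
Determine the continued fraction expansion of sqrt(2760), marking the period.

[52; (1, 1, 6, 1, 1, 104)]

Write x_i = (sqrt(2760) + m_i)/d_i with (m_0, d_0) = (0, 1). a_0 = floor(sqrt(2760)) = 52, since 52^2 = 2704 <= 2760 < 2809 = 53^2.
Iterate m_{i+1} = d_i*a_i - m_i, d_{i+1} = (2760 - m_{i+1}^2)/d_i, a_{i+1} = floor((a_0 + m_{i+1})/d_{i+1}):
  m_1 = 1*52 - 0 = 52, d_1 = (2760 - 52^2)/1 = 56/1 = 56, a_1 = floor((52 + 52)/56) = 1.
  m_2 = 56*1 - 52 = 4, d_2 = (2760 - 4^2)/56 = 2744/56 = 49, a_2 = floor((52 + 4)/49) = 1.
  m_3 = 49*1 - 4 = 45, d_3 = (2760 - 45^2)/49 = 735/49 = 15, a_3 = floor((52 + 45)/15) = 6.
  m_4 = 15*6 - 45 = 45, d_4 = (2760 - 45^2)/15 = 735/15 = 49, a_4 = floor((52 + 45)/49) = 1.
  m_5 = 49*1 - 45 = 4, d_5 = (2760 - 4^2)/49 = 2744/49 = 56, a_5 = floor((52 + 4)/56) = 1.
  m_6 = 56*1 - 4 = 52, d_6 = (2760 - 52^2)/56 = 56/56 = 1, a_6 = floor((52 + 52)/1) = 104.
  m_7 = 1*104 - 52 = 52, d_7 = (2760 - 52^2)/1 = 56/1 = 56: (m_7, d_7) = (m_1, d_1) = (52, 56), so from here the quotients repeat a_1, ..., a_6; the period length is 6.
Hence the expansion of sqrt(2760) is a_0 = 52 followed by the repeating block 1, 1, 6, 1, 1, 104 (period 6).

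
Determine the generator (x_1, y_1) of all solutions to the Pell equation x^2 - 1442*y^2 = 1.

First expand sqrt(1442) as a continued fraction. With x_i = (sqrt(1442) + m_i)/d_i and (m_0, d_0) = (0, 1): a_0 = floor(sqrt(1442)) = 37, since 37^2 = 1369 <= 1442 < 1444 = 38^2.
Iterate m_{i+1} = d_i*a_i - m_i, d_{i+1} = (1442 - m_{i+1}^2)/d_i, a_{i+1} = floor((a_0 + m_{i+1})/d_{i+1}):
  m_1 = 1*37 - 0 = 37, d_1 = (1442 - 37^2)/1 = 73/1 = 73, a_1 = floor((37 + 37)/73) = 1.
  m_2 = 73*1 - 37 = 36, d_2 = (1442 - 36^2)/73 = 146/73 = 2, a_2 = floor((37 + 36)/2) = 36.
  m_3 = 2*36 - 36 = 36, d_3 = (1442 - 36^2)/2 = 146/2 = 73, a_3 = floor((37 + 36)/73) = 1.
  m_4 = 73*1 - 36 = 37, d_4 = (1442 - 37^2)/73 = 73/73 = 1, a_4 = floor((37 + 37)/1) = 74.
  m_5 = 1*74 - 37 = 37, d_5 = (1442 - 37^2)/1 = 73/1 = 73: (m_5, d_5) = (m_1, d_1) = (37, 73), so from here the quotients repeat a_1, ..., a_4; the period length is 4.
So sqrt(1442) = [37; (1, 36, 1, 74)] with period length k = 4.
k is even, so the fundamental solution of x^2 - 1442y^2 = 1 is (p_{k-1}, q_{k-1}) = (p_3, q_3); compute convergents through index 3.
Convergents (p_i = a_i*p_{i-1} + p_{i-2}, q_i = a_i*q_{i-1} + q_{i-2} with p_{-2}=0, p_{-1}=1, q_{-2}=1, q_{-1}=0):
  i=0: a_0=37, p_0 = 37*1 + 0 = 37, q_0 = 37*0 + 1 = 1.
  i=1: a_1=1, p_1 = 1*37 + 1 = 38, q_1 = 1*1 + 0 = 1.
  i=2: a_2=36, p_2 = 36*38 + 37 = 1405, q_2 = 36*1 + 1 = 37.
  i=3: a_3=1, p_3 = 1*1405 + 38 = 1443, q_3 = 1*37 + 1 = 38.
Check: 1443^2 - 1442*38^2 = 2082249 - 2082248 = 1, so (x, y) = (1443, 38) solves the equation, and by the theorem it is the least positive solution.

(x, y) = (1443, 38)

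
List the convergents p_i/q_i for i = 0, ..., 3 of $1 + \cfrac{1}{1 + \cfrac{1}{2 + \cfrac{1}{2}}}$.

Using the convergent recurrence p_i = a_i*p_{i-1} + p_{i-2}, q_i = a_i*q_{i-1} + q_{i-2} with p_{-2}=0, p_{-1}=1, q_{-2}=1, q_{-1}=0:
  i=0: a_0=1, p_0 = 1*1 + 0 = 1, q_0 = 1*0 + 1 = 1.
  i=1: a_1=1, p_1 = 1*1 + 1 = 2, q_1 = 1*1 + 0 = 1.
  i=2: a_2=2, p_2 = 2*2 + 1 = 5, q_2 = 2*1 + 1 = 3.
  i=3: a_3=2, p_3 = 2*5 + 2 = 12, q_3 = 2*3 + 1 = 7.

1/1, 2/1, 5/3, 12/7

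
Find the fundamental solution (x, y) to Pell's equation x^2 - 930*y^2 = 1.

First expand sqrt(930) as a continued fraction. With x_i = (sqrt(930) + m_i)/d_i and (m_0, d_0) = (0, 1): a_0 = floor(sqrt(930)) = 30, since 30^2 = 900 <= 930 < 961 = 31^2.
Iterate m_{i+1} = d_i*a_i - m_i, d_{i+1} = (930 - m_{i+1}^2)/d_i, a_{i+1} = floor((a_0 + m_{i+1})/d_{i+1}):
  m_1 = 1*30 - 0 = 30, d_1 = (930 - 30^2)/1 = 30/1 = 30, a_1 = floor((30 + 30)/30) = 2.
  m_2 = 30*2 - 30 = 30, d_2 = (930 - 30^2)/30 = 30/30 = 1, a_2 = floor((30 + 30)/1) = 60.
  m_3 = 1*60 - 30 = 30, d_3 = (930 - 30^2)/1 = 30/1 = 30: (m_3, d_3) = (m_1, d_1) = (30, 30), so from here the quotients repeat a_1, a_2; the period length is 2.
So sqrt(930) = [30; (2, 60)] with period length k = 2.
k is even, so the fundamental solution of x^2 - 930y^2 = 1 is (p_{k-1}, q_{k-1}) = (p_1, q_1); compute convergents through index 1.
Convergents (p_i = a_i*p_{i-1} + p_{i-2}, q_i = a_i*q_{i-1} + q_{i-2} with p_{-2}=0, p_{-1}=1, q_{-2}=1, q_{-1}=0):
  i=0: a_0=30, p_0 = 30*1 + 0 = 30, q_0 = 30*0 + 1 = 1.
  i=1: a_1=2, p_1 = 2*30 + 1 = 61, q_1 = 2*1 + 0 = 2.
Check: 61^2 - 930*2^2 = 3721 - 3720 = 1, so (x, y) = (61, 2) solves the equation, and by the theorem it is the least positive solution.

(x, y) = (61, 2)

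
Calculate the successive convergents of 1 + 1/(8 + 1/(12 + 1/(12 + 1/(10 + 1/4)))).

Using the convergent recurrence p_i = a_i*p_{i-1} + p_{i-2}, q_i = a_i*q_{i-1} + q_{i-2} with p_{-2}=0, p_{-1}=1, q_{-2}=1, q_{-1}=0:
  i=0: a_0=1, p_0 = 1*1 + 0 = 1, q_0 = 1*0 + 1 = 1.
  i=1: a_1=8, p_1 = 8*1 + 1 = 9, q_1 = 8*1 + 0 = 8.
  i=2: a_2=12, p_2 = 12*9 + 1 = 109, q_2 = 12*8 + 1 = 97.
  i=3: a_3=12, p_3 = 12*109 + 9 = 1317, q_3 = 12*97 + 8 = 1172.
  i=4: a_4=10, p_4 = 10*1317 + 109 = 13279, q_4 = 10*1172 + 97 = 11817.
  i=5: a_5=4, p_5 = 4*13279 + 1317 = 54433, q_5 = 4*11817 + 1172 = 48440.

1/1, 9/8, 109/97, 1317/1172, 13279/11817, 54433/48440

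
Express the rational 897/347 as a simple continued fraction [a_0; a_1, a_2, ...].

Run the Euclidean algorithm on 897 and 347; the successive quotients are the partial quotients a_0, a_1, ... (each step inverts the fractional part left over by the previous one):
  897 = 2*347 + 203, so a_0 = 2.
  347 = 1*203 + 144, so a_1 = 1.
  203 = 1*144 + 59, so a_2 = 1.
  144 = 2*59 + 26, so a_3 = 2.
  59 = 2*26 + 7, so a_4 = 2.
  26 = 3*7 + 5, so a_5 = 3.
  7 = 1*5 + 2, so a_6 = 1.
  5 = 2*2 + 1, so a_7 = 2.
  2 = 2*1 + 0, so a_8 = 2.
The remainder reaches 0 after 9 divisions, so the expansion has 9 partial quotients, read off in order.

[2; 1, 1, 2, 2, 3, 1, 2, 2]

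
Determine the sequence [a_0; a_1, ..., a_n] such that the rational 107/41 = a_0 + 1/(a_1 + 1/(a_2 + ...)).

Run the Euclidean algorithm on 107 and 41; the successive quotients are the partial quotients a_0, a_1, ... (each step inverts the fractional part left over by the previous one):
  107 = 2*41 + 25, so a_0 = 2.
  41 = 1*25 + 16, so a_1 = 1.
  25 = 1*16 + 9, so a_2 = 1.
  16 = 1*9 + 7, so a_3 = 1.
  9 = 1*7 + 2, so a_4 = 1.
  7 = 3*2 + 1, so a_5 = 3.
  2 = 2*1 + 0, so a_6 = 2.
The remainder reaches 0 after 7 divisions, so the expansion has 7 partial quotients, read off in order.

[2; 1, 1, 1, 1, 3, 2]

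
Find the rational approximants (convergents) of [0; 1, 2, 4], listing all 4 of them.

Using the convergent recurrence p_i = a_i*p_{i-1} + p_{i-2}, q_i = a_i*q_{i-1} + q_{i-2} with p_{-2}=0, p_{-1}=1, q_{-2}=1, q_{-1}=0:
  i=0: a_0=0, p_0 = 0*1 + 0 = 0, q_0 = 0*0 + 1 = 1.
  i=1: a_1=1, p_1 = 1*0 + 1 = 1, q_1 = 1*1 + 0 = 1.
  i=2: a_2=2, p_2 = 2*1 + 0 = 2, q_2 = 2*1 + 1 = 3.
  i=3: a_3=4, p_3 = 4*2 + 1 = 9, q_3 = 4*3 + 1 = 13.

0/1, 1/1, 2/3, 9/13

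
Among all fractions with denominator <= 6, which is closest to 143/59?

12/5

Expand x = 143/59 as a continued fraction with the Euclidean algorithm:
  143 = 2*59 + 25, so a_0 = 2.
  59 = 2*25 + 9, so a_1 = 2.
  25 = 2*9 + 7, so a_2 = 2.
  9 = 1*7 + 2, so a_3 = 1.
  7 = 3*2 + 1, so a_4 = 3.
  2 = 2*1 + 0, so a_5 = 2.
so x = [2; 2, 2, 1, 3, 2].
Convergents (p_i = a_i*p_{i-1} + p_{i-2}, q_i = a_i*q_{i-1} + q_{i-2} with p_{-2}=0, p_{-1}=1, q_{-2}=1, q_{-1}=0), until the denominator exceeds 6:
  i=0: a_0=2, p_0 = 2*1 + 0 = 2, q_0 = 2*0 + 1 = 1.
  i=1: a_1=2, p_1 = 2*2 + 1 = 5, q_1 = 2*1 + 0 = 2.
  i=2: a_2=2, p_2 = 2*5 + 2 = 12, q_2 = 2*2 + 1 = 5.
  i=3: a_3=1, p_3 = 1*12 + 5 = 17, q_3 = 1*5 + 2 = 7.
q_3 = 7 > 6, so the last convergent with denominator <= 6 is p_2/q_2 = 12/5.
The closest fraction with denominator <= 6 is either p_2/q_2 or the intermediate fraction (k*p_2 + p_1)/(k*q_2 + q_1) with the largest k >= 1 whose denominator stays <= 6; these approach x as k grows, and every other convergent or intermediate fraction in range is farther away.
Largest k: floor((6 - q_1)/q_2) = floor((6 - 2)/5) = 0.
Since k = 0, no intermediate fraction beyond p_2/q_2 has denominator <= 6, so the convergent 12/5 is the closest (its error is |143*5 - 12*59|/(59*5) = 7/295).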